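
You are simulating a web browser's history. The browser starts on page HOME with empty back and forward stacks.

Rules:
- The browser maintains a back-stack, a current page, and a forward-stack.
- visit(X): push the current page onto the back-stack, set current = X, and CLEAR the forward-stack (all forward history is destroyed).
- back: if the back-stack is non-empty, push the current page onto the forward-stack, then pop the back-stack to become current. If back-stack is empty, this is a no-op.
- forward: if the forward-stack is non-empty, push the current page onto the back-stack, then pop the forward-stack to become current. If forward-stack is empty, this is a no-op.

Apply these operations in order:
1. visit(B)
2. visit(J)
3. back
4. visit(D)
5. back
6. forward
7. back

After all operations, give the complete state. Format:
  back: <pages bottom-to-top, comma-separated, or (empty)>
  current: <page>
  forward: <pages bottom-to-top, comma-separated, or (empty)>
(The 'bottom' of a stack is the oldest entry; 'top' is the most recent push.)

After 1 (visit(B)): cur=B back=1 fwd=0
After 2 (visit(J)): cur=J back=2 fwd=0
After 3 (back): cur=B back=1 fwd=1
After 4 (visit(D)): cur=D back=2 fwd=0
After 5 (back): cur=B back=1 fwd=1
After 6 (forward): cur=D back=2 fwd=0
After 7 (back): cur=B back=1 fwd=1

Answer: back: HOME
current: B
forward: D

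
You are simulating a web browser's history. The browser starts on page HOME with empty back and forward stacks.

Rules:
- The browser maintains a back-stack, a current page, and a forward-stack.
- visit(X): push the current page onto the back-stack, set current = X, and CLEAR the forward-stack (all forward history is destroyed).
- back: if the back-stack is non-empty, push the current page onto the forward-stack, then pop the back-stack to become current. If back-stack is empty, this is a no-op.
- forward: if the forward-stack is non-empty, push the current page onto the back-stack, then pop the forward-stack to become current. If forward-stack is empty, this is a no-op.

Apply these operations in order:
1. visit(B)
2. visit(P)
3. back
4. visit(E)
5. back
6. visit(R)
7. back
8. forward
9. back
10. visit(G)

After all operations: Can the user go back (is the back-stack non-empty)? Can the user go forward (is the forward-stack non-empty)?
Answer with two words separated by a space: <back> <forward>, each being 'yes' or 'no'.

After 1 (visit(B)): cur=B back=1 fwd=0
After 2 (visit(P)): cur=P back=2 fwd=0
After 3 (back): cur=B back=1 fwd=1
After 4 (visit(E)): cur=E back=2 fwd=0
After 5 (back): cur=B back=1 fwd=1
After 6 (visit(R)): cur=R back=2 fwd=0
After 7 (back): cur=B back=1 fwd=1
After 8 (forward): cur=R back=2 fwd=0
After 9 (back): cur=B back=1 fwd=1
After 10 (visit(G)): cur=G back=2 fwd=0

Answer: yes no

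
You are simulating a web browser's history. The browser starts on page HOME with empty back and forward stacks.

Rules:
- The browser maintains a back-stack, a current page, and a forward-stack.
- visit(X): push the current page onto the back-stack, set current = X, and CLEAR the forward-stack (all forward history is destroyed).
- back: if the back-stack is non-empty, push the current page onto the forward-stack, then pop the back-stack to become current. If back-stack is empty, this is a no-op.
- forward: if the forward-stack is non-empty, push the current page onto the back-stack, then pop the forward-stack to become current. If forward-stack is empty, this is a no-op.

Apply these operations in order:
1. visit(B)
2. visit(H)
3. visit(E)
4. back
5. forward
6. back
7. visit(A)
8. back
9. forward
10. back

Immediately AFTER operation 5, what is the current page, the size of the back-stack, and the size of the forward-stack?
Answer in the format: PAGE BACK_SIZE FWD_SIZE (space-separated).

After 1 (visit(B)): cur=B back=1 fwd=0
After 2 (visit(H)): cur=H back=2 fwd=0
After 3 (visit(E)): cur=E back=3 fwd=0
After 4 (back): cur=H back=2 fwd=1
After 5 (forward): cur=E back=3 fwd=0

E 3 0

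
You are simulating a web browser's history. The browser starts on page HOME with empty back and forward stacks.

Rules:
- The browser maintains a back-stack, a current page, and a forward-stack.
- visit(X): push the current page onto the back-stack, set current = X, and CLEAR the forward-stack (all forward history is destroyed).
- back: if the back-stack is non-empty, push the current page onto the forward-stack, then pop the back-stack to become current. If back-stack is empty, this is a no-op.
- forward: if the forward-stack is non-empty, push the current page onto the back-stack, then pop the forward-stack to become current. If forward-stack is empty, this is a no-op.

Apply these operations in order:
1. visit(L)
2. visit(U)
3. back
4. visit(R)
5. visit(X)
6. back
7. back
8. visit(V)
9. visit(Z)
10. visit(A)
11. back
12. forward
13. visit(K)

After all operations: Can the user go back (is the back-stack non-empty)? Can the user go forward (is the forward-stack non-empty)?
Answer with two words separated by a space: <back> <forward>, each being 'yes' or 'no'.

Answer: yes no

Derivation:
After 1 (visit(L)): cur=L back=1 fwd=0
After 2 (visit(U)): cur=U back=2 fwd=0
After 3 (back): cur=L back=1 fwd=1
After 4 (visit(R)): cur=R back=2 fwd=0
After 5 (visit(X)): cur=X back=3 fwd=0
After 6 (back): cur=R back=2 fwd=1
After 7 (back): cur=L back=1 fwd=2
After 8 (visit(V)): cur=V back=2 fwd=0
After 9 (visit(Z)): cur=Z back=3 fwd=0
After 10 (visit(A)): cur=A back=4 fwd=0
After 11 (back): cur=Z back=3 fwd=1
After 12 (forward): cur=A back=4 fwd=0
After 13 (visit(K)): cur=K back=5 fwd=0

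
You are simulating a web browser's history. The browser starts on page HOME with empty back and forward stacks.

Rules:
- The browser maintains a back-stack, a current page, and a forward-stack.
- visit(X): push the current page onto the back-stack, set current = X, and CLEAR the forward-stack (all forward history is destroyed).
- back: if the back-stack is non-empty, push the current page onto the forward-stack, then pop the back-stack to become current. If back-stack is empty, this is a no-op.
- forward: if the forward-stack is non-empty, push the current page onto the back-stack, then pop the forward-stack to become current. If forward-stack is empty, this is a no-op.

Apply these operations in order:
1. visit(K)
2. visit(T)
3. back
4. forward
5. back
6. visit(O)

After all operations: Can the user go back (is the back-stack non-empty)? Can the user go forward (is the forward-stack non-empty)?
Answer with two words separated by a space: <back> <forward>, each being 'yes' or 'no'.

After 1 (visit(K)): cur=K back=1 fwd=0
After 2 (visit(T)): cur=T back=2 fwd=0
After 3 (back): cur=K back=1 fwd=1
After 4 (forward): cur=T back=2 fwd=0
After 5 (back): cur=K back=1 fwd=1
After 6 (visit(O)): cur=O back=2 fwd=0

Answer: yes no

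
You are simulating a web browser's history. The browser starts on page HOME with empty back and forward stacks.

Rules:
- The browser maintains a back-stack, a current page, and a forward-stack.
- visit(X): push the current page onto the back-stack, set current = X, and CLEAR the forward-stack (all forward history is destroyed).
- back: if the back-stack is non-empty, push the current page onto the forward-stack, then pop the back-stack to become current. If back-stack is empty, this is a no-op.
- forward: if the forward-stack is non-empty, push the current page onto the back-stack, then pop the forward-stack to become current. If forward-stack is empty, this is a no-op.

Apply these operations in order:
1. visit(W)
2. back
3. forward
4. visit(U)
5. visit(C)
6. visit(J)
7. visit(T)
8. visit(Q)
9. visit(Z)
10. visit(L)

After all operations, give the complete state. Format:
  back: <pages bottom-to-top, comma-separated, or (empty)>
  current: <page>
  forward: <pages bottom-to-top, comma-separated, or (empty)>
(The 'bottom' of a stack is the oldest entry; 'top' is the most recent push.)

Answer: back: HOME,W,U,C,J,T,Q,Z
current: L
forward: (empty)

Derivation:
After 1 (visit(W)): cur=W back=1 fwd=0
After 2 (back): cur=HOME back=0 fwd=1
After 3 (forward): cur=W back=1 fwd=0
After 4 (visit(U)): cur=U back=2 fwd=0
After 5 (visit(C)): cur=C back=3 fwd=0
After 6 (visit(J)): cur=J back=4 fwd=0
After 7 (visit(T)): cur=T back=5 fwd=0
After 8 (visit(Q)): cur=Q back=6 fwd=0
After 9 (visit(Z)): cur=Z back=7 fwd=0
After 10 (visit(L)): cur=L back=8 fwd=0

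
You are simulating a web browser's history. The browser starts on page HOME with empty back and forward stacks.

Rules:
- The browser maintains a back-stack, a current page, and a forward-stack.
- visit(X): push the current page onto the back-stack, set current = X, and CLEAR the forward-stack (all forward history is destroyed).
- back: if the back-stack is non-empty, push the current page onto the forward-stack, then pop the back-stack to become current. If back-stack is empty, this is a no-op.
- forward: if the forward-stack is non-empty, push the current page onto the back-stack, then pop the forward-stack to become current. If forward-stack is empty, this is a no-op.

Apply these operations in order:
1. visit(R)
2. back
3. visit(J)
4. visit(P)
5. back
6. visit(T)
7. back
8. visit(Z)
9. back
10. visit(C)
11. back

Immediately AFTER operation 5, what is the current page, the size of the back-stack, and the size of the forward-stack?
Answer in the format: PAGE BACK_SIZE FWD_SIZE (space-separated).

After 1 (visit(R)): cur=R back=1 fwd=0
After 2 (back): cur=HOME back=0 fwd=1
After 3 (visit(J)): cur=J back=1 fwd=0
After 4 (visit(P)): cur=P back=2 fwd=0
After 5 (back): cur=J back=1 fwd=1

J 1 1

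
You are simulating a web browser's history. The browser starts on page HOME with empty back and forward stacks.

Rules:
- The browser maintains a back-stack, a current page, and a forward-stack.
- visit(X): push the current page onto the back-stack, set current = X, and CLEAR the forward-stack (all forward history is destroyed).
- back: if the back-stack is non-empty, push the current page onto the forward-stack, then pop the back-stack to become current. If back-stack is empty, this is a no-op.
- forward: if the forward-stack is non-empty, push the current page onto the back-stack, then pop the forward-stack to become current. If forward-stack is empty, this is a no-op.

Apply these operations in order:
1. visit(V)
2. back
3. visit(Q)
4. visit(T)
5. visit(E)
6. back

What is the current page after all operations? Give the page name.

After 1 (visit(V)): cur=V back=1 fwd=0
After 2 (back): cur=HOME back=0 fwd=1
After 3 (visit(Q)): cur=Q back=1 fwd=0
After 4 (visit(T)): cur=T back=2 fwd=0
After 5 (visit(E)): cur=E back=3 fwd=0
After 6 (back): cur=T back=2 fwd=1

Answer: T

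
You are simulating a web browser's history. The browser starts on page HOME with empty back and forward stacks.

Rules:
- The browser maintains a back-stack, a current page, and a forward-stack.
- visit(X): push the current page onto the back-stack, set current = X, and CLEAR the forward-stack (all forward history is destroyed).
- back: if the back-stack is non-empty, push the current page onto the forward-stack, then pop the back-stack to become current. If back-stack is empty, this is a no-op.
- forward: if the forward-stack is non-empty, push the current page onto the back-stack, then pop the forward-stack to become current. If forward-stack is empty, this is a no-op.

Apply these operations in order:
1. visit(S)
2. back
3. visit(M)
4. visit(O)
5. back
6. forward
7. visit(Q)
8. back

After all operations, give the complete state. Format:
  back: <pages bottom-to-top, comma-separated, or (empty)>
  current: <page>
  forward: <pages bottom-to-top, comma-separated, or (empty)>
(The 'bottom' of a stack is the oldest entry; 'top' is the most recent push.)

After 1 (visit(S)): cur=S back=1 fwd=0
After 2 (back): cur=HOME back=0 fwd=1
After 3 (visit(M)): cur=M back=1 fwd=0
After 4 (visit(O)): cur=O back=2 fwd=0
After 5 (back): cur=M back=1 fwd=1
After 6 (forward): cur=O back=2 fwd=0
After 7 (visit(Q)): cur=Q back=3 fwd=0
After 8 (back): cur=O back=2 fwd=1

Answer: back: HOME,M
current: O
forward: Q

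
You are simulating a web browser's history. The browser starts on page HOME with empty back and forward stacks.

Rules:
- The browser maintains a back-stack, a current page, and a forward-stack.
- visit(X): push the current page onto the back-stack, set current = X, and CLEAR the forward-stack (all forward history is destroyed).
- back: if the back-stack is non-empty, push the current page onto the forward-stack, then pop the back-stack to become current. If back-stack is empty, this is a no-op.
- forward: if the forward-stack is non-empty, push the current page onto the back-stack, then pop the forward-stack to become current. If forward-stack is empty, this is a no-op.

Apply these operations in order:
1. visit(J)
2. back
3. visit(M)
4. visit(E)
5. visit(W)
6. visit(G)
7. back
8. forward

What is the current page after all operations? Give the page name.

Answer: G

Derivation:
After 1 (visit(J)): cur=J back=1 fwd=0
After 2 (back): cur=HOME back=0 fwd=1
After 3 (visit(M)): cur=M back=1 fwd=0
After 4 (visit(E)): cur=E back=2 fwd=0
After 5 (visit(W)): cur=W back=3 fwd=0
After 6 (visit(G)): cur=G back=4 fwd=0
After 7 (back): cur=W back=3 fwd=1
After 8 (forward): cur=G back=4 fwd=0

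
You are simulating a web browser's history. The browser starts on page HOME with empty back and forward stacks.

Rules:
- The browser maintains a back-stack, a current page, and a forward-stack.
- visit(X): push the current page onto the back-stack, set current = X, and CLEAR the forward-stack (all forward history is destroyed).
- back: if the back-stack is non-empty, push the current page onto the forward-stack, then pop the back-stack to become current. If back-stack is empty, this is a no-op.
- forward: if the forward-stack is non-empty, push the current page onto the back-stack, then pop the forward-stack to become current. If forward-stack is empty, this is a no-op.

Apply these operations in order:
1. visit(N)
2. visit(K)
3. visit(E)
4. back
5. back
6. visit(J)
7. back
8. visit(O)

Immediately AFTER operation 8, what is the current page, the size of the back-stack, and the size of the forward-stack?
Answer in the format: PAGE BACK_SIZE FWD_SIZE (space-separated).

After 1 (visit(N)): cur=N back=1 fwd=0
After 2 (visit(K)): cur=K back=2 fwd=0
After 3 (visit(E)): cur=E back=3 fwd=0
After 4 (back): cur=K back=2 fwd=1
After 5 (back): cur=N back=1 fwd=2
After 6 (visit(J)): cur=J back=2 fwd=0
After 7 (back): cur=N back=1 fwd=1
After 8 (visit(O)): cur=O back=2 fwd=0

O 2 0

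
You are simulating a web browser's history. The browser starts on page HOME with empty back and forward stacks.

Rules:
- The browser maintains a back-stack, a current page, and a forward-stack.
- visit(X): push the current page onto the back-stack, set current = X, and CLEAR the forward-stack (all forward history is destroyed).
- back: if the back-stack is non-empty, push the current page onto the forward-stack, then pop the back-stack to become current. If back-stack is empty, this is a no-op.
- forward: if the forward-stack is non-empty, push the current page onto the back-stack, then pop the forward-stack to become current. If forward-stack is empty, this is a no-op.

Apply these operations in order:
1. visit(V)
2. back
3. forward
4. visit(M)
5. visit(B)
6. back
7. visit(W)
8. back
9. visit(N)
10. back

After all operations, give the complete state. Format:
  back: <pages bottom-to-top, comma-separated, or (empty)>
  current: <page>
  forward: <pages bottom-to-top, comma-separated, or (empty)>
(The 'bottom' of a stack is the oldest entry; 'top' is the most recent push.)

After 1 (visit(V)): cur=V back=1 fwd=0
After 2 (back): cur=HOME back=0 fwd=1
After 3 (forward): cur=V back=1 fwd=0
After 4 (visit(M)): cur=M back=2 fwd=0
After 5 (visit(B)): cur=B back=3 fwd=0
After 6 (back): cur=M back=2 fwd=1
After 7 (visit(W)): cur=W back=3 fwd=0
After 8 (back): cur=M back=2 fwd=1
After 9 (visit(N)): cur=N back=3 fwd=0
After 10 (back): cur=M back=2 fwd=1

Answer: back: HOME,V
current: M
forward: N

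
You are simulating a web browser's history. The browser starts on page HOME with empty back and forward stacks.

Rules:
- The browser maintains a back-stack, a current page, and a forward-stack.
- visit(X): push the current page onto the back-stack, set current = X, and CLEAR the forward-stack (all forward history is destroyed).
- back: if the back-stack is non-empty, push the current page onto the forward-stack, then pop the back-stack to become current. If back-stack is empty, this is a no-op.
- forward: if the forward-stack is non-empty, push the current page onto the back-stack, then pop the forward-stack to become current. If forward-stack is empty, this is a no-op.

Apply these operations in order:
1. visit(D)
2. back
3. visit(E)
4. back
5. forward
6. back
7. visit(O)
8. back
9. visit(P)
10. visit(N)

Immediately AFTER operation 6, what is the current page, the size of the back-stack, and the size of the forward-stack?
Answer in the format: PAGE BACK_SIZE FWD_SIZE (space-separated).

After 1 (visit(D)): cur=D back=1 fwd=0
After 2 (back): cur=HOME back=0 fwd=1
After 3 (visit(E)): cur=E back=1 fwd=0
After 4 (back): cur=HOME back=0 fwd=1
After 5 (forward): cur=E back=1 fwd=0
After 6 (back): cur=HOME back=0 fwd=1

HOME 0 1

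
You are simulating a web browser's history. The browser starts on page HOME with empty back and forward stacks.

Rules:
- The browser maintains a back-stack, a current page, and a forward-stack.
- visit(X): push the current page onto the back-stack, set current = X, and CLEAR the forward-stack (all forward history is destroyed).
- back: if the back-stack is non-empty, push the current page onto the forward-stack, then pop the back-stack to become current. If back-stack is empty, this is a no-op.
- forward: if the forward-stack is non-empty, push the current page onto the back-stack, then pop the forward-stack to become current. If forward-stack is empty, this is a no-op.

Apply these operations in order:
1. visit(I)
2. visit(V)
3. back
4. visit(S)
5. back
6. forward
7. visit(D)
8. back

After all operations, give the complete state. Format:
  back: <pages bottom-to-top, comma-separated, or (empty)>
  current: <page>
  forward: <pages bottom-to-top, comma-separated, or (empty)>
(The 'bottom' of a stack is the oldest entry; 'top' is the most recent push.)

Answer: back: HOME,I
current: S
forward: D

Derivation:
After 1 (visit(I)): cur=I back=1 fwd=0
After 2 (visit(V)): cur=V back=2 fwd=0
After 3 (back): cur=I back=1 fwd=1
After 4 (visit(S)): cur=S back=2 fwd=0
After 5 (back): cur=I back=1 fwd=1
After 6 (forward): cur=S back=2 fwd=0
After 7 (visit(D)): cur=D back=3 fwd=0
After 8 (back): cur=S back=2 fwd=1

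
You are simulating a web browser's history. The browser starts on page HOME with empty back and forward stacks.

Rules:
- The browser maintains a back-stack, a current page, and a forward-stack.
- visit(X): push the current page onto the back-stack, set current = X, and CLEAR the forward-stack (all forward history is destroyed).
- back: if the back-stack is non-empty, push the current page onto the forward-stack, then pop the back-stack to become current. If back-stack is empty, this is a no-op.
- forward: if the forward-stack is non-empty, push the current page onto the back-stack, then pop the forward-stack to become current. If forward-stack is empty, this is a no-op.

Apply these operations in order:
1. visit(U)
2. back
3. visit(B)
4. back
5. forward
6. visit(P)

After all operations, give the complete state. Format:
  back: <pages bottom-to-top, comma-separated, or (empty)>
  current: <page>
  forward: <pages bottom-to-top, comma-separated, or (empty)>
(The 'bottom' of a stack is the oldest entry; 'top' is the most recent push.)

After 1 (visit(U)): cur=U back=1 fwd=0
After 2 (back): cur=HOME back=0 fwd=1
After 3 (visit(B)): cur=B back=1 fwd=0
After 4 (back): cur=HOME back=0 fwd=1
After 5 (forward): cur=B back=1 fwd=0
After 6 (visit(P)): cur=P back=2 fwd=0

Answer: back: HOME,B
current: P
forward: (empty)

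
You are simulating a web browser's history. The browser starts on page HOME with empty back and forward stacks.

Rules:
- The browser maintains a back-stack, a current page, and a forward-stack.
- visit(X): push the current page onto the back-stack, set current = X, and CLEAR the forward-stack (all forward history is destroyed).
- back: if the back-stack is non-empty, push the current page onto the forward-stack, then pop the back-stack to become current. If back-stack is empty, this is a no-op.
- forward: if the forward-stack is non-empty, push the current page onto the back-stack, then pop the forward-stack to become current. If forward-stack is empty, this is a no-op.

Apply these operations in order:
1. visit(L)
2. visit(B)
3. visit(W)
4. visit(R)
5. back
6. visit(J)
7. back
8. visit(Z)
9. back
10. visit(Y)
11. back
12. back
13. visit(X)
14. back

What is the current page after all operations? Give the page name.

After 1 (visit(L)): cur=L back=1 fwd=0
After 2 (visit(B)): cur=B back=2 fwd=0
After 3 (visit(W)): cur=W back=3 fwd=0
After 4 (visit(R)): cur=R back=4 fwd=0
After 5 (back): cur=W back=3 fwd=1
After 6 (visit(J)): cur=J back=4 fwd=0
After 7 (back): cur=W back=3 fwd=1
After 8 (visit(Z)): cur=Z back=4 fwd=0
After 9 (back): cur=W back=3 fwd=1
After 10 (visit(Y)): cur=Y back=4 fwd=0
After 11 (back): cur=W back=3 fwd=1
After 12 (back): cur=B back=2 fwd=2
After 13 (visit(X)): cur=X back=3 fwd=0
After 14 (back): cur=B back=2 fwd=1

Answer: B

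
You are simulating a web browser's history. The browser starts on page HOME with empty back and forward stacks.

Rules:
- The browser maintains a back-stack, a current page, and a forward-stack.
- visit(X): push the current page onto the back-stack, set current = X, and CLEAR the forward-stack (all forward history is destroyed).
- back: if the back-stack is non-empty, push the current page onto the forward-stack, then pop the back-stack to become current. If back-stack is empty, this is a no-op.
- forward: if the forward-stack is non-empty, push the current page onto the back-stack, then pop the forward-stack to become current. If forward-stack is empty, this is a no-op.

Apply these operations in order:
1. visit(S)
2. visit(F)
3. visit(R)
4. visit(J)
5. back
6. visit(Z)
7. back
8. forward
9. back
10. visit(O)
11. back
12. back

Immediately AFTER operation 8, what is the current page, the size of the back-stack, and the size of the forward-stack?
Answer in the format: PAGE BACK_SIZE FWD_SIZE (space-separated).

After 1 (visit(S)): cur=S back=1 fwd=0
After 2 (visit(F)): cur=F back=2 fwd=0
After 3 (visit(R)): cur=R back=3 fwd=0
After 4 (visit(J)): cur=J back=4 fwd=0
After 5 (back): cur=R back=3 fwd=1
After 6 (visit(Z)): cur=Z back=4 fwd=0
After 7 (back): cur=R back=3 fwd=1
After 8 (forward): cur=Z back=4 fwd=0

Z 4 0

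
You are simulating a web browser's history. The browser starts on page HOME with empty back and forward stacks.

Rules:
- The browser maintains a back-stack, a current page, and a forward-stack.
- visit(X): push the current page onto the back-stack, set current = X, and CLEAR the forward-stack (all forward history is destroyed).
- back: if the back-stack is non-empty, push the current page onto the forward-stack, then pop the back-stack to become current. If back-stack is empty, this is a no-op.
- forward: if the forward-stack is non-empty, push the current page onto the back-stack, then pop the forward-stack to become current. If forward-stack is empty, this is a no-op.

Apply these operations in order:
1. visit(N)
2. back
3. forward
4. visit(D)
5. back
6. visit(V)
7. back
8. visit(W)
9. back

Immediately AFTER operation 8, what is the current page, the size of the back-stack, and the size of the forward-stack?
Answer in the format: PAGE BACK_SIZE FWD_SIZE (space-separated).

After 1 (visit(N)): cur=N back=1 fwd=0
After 2 (back): cur=HOME back=0 fwd=1
After 3 (forward): cur=N back=1 fwd=0
After 4 (visit(D)): cur=D back=2 fwd=0
After 5 (back): cur=N back=1 fwd=1
After 6 (visit(V)): cur=V back=2 fwd=0
After 7 (back): cur=N back=1 fwd=1
After 8 (visit(W)): cur=W back=2 fwd=0

W 2 0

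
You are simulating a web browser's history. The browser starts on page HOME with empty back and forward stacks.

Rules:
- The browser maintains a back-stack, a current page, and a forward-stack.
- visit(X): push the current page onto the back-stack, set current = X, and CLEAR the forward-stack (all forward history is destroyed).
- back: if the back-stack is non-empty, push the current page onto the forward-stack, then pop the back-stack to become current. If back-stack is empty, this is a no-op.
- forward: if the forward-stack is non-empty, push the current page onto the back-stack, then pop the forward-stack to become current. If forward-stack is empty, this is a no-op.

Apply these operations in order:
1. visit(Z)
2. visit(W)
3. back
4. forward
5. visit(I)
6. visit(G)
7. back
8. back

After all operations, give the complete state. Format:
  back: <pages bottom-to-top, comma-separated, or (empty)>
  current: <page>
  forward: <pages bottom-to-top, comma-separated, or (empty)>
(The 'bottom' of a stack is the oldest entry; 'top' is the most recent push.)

After 1 (visit(Z)): cur=Z back=1 fwd=0
After 2 (visit(W)): cur=W back=2 fwd=0
After 3 (back): cur=Z back=1 fwd=1
After 4 (forward): cur=W back=2 fwd=0
After 5 (visit(I)): cur=I back=3 fwd=0
After 6 (visit(G)): cur=G back=4 fwd=0
After 7 (back): cur=I back=3 fwd=1
After 8 (back): cur=W back=2 fwd=2

Answer: back: HOME,Z
current: W
forward: G,I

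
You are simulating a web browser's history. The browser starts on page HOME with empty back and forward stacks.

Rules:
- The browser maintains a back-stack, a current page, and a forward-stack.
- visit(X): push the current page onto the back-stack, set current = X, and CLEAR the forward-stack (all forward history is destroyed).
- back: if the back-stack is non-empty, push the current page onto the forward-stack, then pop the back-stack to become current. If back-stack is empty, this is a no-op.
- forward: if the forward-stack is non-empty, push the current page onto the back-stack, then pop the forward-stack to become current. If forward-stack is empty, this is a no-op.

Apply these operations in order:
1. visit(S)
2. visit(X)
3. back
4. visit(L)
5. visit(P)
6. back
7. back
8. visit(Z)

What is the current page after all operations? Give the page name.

Answer: Z

Derivation:
After 1 (visit(S)): cur=S back=1 fwd=0
After 2 (visit(X)): cur=X back=2 fwd=0
After 3 (back): cur=S back=1 fwd=1
After 4 (visit(L)): cur=L back=2 fwd=0
After 5 (visit(P)): cur=P back=3 fwd=0
After 6 (back): cur=L back=2 fwd=1
After 7 (back): cur=S back=1 fwd=2
After 8 (visit(Z)): cur=Z back=2 fwd=0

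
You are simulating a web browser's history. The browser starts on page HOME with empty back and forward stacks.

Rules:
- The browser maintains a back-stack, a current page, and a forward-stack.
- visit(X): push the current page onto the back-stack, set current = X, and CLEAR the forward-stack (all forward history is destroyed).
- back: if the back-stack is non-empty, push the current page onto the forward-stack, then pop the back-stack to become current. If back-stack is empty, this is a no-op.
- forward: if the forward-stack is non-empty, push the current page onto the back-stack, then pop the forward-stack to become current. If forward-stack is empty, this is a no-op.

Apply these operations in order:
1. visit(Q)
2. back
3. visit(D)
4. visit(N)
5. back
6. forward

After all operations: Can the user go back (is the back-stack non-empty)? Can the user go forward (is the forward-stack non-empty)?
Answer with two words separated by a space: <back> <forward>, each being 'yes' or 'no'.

Answer: yes no

Derivation:
After 1 (visit(Q)): cur=Q back=1 fwd=0
After 2 (back): cur=HOME back=0 fwd=1
After 3 (visit(D)): cur=D back=1 fwd=0
After 4 (visit(N)): cur=N back=2 fwd=0
After 5 (back): cur=D back=1 fwd=1
After 6 (forward): cur=N back=2 fwd=0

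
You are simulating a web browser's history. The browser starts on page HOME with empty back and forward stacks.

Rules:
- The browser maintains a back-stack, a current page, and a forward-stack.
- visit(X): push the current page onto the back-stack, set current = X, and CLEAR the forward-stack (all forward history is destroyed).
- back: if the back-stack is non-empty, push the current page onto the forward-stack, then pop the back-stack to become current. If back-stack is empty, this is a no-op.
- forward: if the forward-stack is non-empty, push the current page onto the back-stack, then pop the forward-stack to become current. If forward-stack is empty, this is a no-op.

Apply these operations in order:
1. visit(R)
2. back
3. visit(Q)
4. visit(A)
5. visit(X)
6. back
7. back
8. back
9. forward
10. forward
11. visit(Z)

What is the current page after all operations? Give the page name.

Answer: Z

Derivation:
After 1 (visit(R)): cur=R back=1 fwd=0
After 2 (back): cur=HOME back=0 fwd=1
After 3 (visit(Q)): cur=Q back=1 fwd=0
After 4 (visit(A)): cur=A back=2 fwd=0
After 5 (visit(X)): cur=X back=3 fwd=0
After 6 (back): cur=A back=2 fwd=1
After 7 (back): cur=Q back=1 fwd=2
After 8 (back): cur=HOME back=0 fwd=3
After 9 (forward): cur=Q back=1 fwd=2
After 10 (forward): cur=A back=2 fwd=1
After 11 (visit(Z)): cur=Z back=3 fwd=0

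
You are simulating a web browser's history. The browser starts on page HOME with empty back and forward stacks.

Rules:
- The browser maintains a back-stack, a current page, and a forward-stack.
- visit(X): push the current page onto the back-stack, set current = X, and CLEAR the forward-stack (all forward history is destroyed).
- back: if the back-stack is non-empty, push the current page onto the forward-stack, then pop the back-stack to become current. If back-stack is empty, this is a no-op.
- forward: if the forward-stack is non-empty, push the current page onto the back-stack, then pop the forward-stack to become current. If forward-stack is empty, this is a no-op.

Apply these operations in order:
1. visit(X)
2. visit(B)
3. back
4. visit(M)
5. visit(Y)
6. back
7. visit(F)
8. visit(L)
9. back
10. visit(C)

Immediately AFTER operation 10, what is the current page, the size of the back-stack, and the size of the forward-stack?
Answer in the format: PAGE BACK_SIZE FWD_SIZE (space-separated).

After 1 (visit(X)): cur=X back=1 fwd=0
After 2 (visit(B)): cur=B back=2 fwd=0
After 3 (back): cur=X back=1 fwd=1
After 4 (visit(M)): cur=M back=2 fwd=0
After 5 (visit(Y)): cur=Y back=3 fwd=0
After 6 (back): cur=M back=2 fwd=1
After 7 (visit(F)): cur=F back=3 fwd=0
After 8 (visit(L)): cur=L back=4 fwd=0
After 9 (back): cur=F back=3 fwd=1
After 10 (visit(C)): cur=C back=4 fwd=0

C 4 0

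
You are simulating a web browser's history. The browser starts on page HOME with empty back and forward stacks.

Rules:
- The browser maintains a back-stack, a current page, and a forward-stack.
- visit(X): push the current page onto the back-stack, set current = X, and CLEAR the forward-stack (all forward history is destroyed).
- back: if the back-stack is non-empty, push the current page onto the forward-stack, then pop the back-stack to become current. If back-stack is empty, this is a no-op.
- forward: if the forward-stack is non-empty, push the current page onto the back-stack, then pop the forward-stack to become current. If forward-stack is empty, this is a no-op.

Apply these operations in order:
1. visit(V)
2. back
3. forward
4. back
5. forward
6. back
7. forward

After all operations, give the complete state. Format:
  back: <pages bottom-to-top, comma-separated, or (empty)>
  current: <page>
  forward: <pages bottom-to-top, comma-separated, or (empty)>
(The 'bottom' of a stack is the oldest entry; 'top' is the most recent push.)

After 1 (visit(V)): cur=V back=1 fwd=0
After 2 (back): cur=HOME back=0 fwd=1
After 3 (forward): cur=V back=1 fwd=0
After 4 (back): cur=HOME back=0 fwd=1
After 5 (forward): cur=V back=1 fwd=0
After 6 (back): cur=HOME back=0 fwd=1
After 7 (forward): cur=V back=1 fwd=0

Answer: back: HOME
current: V
forward: (empty)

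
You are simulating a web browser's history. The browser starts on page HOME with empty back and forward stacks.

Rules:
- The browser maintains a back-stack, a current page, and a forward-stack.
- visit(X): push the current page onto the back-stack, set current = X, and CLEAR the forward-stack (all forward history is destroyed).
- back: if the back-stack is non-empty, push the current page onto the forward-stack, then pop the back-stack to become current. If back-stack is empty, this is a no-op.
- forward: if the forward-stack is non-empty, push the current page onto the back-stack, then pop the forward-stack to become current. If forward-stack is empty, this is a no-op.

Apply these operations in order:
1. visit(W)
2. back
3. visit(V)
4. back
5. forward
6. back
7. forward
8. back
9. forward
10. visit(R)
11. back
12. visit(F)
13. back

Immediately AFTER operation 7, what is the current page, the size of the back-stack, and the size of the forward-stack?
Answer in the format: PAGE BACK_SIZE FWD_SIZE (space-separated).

After 1 (visit(W)): cur=W back=1 fwd=0
After 2 (back): cur=HOME back=0 fwd=1
After 3 (visit(V)): cur=V back=1 fwd=0
After 4 (back): cur=HOME back=0 fwd=1
After 5 (forward): cur=V back=1 fwd=0
After 6 (back): cur=HOME back=0 fwd=1
After 7 (forward): cur=V back=1 fwd=0

V 1 0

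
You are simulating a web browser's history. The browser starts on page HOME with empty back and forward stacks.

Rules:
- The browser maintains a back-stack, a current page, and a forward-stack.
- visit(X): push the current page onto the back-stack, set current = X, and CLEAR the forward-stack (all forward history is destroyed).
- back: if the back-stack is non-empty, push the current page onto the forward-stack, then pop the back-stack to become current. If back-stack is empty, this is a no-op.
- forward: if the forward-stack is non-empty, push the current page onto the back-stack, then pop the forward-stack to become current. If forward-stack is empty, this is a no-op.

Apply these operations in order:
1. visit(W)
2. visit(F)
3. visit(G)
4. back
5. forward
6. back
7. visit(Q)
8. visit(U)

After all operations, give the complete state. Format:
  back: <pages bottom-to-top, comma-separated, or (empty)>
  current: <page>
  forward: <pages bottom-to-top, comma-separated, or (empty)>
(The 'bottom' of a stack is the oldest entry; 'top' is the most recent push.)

Answer: back: HOME,W,F,Q
current: U
forward: (empty)

Derivation:
After 1 (visit(W)): cur=W back=1 fwd=0
After 2 (visit(F)): cur=F back=2 fwd=0
After 3 (visit(G)): cur=G back=3 fwd=0
After 4 (back): cur=F back=2 fwd=1
After 5 (forward): cur=G back=3 fwd=0
After 6 (back): cur=F back=2 fwd=1
After 7 (visit(Q)): cur=Q back=3 fwd=0
After 8 (visit(U)): cur=U back=4 fwd=0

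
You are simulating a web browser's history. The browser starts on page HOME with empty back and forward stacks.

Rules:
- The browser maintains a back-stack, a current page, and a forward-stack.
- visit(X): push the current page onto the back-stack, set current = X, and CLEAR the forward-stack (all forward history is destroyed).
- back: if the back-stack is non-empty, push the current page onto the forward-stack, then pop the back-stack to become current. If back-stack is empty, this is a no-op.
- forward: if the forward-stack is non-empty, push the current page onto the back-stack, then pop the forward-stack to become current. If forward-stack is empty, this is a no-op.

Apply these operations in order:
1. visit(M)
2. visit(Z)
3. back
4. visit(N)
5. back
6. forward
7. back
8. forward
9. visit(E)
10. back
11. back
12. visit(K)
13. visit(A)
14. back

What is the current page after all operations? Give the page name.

After 1 (visit(M)): cur=M back=1 fwd=0
After 2 (visit(Z)): cur=Z back=2 fwd=0
After 3 (back): cur=M back=1 fwd=1
After 4 (visit(N)): cur=N back=2 fwd=0
After 5 (back): cur=M back=1 fwd=1
After 6 (forward): cur=N back=2 fwd=0
After 7 (back): cur=M back=1 fwd=1
After 8 (forward): cur=N back=2 fwd=0
After 9 (visit(E)): cur=E back=3 fwd=0
After 10 (back): cur=N back=2 fwd=1
After 11 (back): cur=M back=1 fwd=2
After 12 (visit(K)): cur=K back=2 fwd=0
After 13 (visit(A)): cur=A back=3 fwd=0
After 14 (back): cur=K back=2 fwd=1

Answer: K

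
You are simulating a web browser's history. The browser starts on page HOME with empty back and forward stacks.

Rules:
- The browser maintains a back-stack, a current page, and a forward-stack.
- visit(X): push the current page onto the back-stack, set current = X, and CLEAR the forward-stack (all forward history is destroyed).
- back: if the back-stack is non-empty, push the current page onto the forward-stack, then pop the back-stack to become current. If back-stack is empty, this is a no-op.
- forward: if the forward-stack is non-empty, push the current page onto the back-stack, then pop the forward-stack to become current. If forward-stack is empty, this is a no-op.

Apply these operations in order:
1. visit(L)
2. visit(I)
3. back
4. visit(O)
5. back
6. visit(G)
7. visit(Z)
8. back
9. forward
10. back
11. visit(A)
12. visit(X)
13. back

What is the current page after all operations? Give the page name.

Answer: A

Derivation:
After 1 (visit(L)): cur=L back=1 fwd=0
After 2 (visit(I)): cur=I back=2 fwd=0
After 3 (back): cur=L back=1 fwd=1
After 4 (visit(O)): cur=O back=2 fwd=0
After 5 (back): cur=L back=1 fwd=1
After 6 (visit(G)): cur=G back=2 fwd=0
After 7 (visit(Z)): cur=Z back=3 fwd=0
After 8 (back): cur=G back=2 fwd=1
After 9 (forward): cur=Z back=3 fwd=0
After 10 (back): cur=G back=2 fwd=1
After 11 (visit(A)): cur=A back=3 fwd=0
After 12 (visit(X)): cur=X back=4 fwd=0
After 13 (back): cur=A back=3 fwd=1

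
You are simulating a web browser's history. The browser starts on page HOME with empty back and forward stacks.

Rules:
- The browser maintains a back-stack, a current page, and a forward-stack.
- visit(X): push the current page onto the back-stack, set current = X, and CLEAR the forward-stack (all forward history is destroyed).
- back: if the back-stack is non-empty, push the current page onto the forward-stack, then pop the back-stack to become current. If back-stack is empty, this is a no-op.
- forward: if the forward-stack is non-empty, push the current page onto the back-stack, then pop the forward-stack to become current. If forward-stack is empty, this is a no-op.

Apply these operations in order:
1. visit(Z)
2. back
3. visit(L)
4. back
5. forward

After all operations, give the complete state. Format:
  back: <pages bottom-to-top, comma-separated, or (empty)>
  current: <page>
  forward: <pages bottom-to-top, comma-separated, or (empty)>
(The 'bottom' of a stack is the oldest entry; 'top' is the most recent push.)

After 1 (visit(Z)): cur=Z back=1 fwd=0
After 2 (back): cur=HOME back=0 fwd=1
After 3 (visit(L)): cur=L back=1 fwd=0
After 4 (back): cur=HOME back=0 fwd=1
After 5 (forward): cur=L back=1 fwd=0

Answer: back: HOME
current: L
forward: (empty)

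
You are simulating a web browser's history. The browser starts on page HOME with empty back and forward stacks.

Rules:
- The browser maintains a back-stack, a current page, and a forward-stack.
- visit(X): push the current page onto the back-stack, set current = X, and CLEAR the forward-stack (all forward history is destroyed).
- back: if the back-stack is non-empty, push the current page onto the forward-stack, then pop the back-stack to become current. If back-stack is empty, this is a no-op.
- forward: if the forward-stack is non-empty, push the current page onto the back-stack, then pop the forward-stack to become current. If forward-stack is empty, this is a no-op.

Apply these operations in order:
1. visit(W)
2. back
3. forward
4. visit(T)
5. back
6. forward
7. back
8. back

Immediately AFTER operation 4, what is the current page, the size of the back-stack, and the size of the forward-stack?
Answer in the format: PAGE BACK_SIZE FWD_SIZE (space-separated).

After 1 (visit(W)): cur=W back=1 fwd=0
After 2 (back): cur=HOME back=0 fwd=1
After 3 (forward): cur=W back=1 fwd=0
After 4 (visit(T)): cur=T back=2 fwd=0

T 2 0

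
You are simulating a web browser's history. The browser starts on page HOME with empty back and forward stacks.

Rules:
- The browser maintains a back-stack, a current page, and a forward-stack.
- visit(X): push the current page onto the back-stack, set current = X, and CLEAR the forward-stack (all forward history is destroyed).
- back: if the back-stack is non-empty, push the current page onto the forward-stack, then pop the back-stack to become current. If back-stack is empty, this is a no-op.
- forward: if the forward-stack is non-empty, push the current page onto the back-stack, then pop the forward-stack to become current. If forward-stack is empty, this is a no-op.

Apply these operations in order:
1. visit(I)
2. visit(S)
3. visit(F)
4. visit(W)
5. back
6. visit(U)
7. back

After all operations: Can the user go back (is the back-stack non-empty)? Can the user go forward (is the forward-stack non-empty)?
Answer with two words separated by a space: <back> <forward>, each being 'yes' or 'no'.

Answer: yes yes

Derivation:
After 1 (visit(I)): cur=I back=1 fwd=0
After 2 (visit(S)): cur=S back=2 fwd=0
After 3 (visit(F)): cur=F back=3 fwd=0
After 4 (visit(W)): cur=W back=4 fwd=0
After 5 (back): cur=F back=3 fwd=1
After 6 (visit(U)): cur=U back=4 fwd=0
After 7 (back): cur=F back=3 fwd=1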